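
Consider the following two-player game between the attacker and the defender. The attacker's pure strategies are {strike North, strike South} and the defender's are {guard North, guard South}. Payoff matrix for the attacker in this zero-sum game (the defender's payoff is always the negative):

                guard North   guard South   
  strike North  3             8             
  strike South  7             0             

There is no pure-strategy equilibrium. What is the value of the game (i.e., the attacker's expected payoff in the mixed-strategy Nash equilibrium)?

v = 14/3

The defender's mix must leave the attacker indifferent between strike North and strike South.
  the attacker's expected payoff from strike North: q·3 + (1−q)·8 = -5q + 8
  the attacker's expected payoff from strike South: q·7 + (1−q)·0 = 7q
  -5q + 8 = 7q  ⇒  -12q = -8  ⇒  q = 2/3.
The value is the attacker's expected payoff against this mix (using strike North): (2/3)·3 + (1/3)·8 = 14/3.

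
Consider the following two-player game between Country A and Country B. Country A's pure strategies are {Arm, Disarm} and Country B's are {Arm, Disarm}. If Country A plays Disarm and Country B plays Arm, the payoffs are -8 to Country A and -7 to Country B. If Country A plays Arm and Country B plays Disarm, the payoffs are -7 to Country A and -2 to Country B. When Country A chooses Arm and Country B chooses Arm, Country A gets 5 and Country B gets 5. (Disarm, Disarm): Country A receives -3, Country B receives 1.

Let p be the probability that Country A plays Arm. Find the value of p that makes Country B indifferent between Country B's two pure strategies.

Set Country B's expected payoff from Arm equal to that from Disarm:
  Country B's payoff to Arm: p·5 + (1−p)·(-7) = 12p - 7
  Country B's payoff to Disarm: p·(-2) + (1−p)·1 = -3p + 1
  12p - 7 = -3p + 1  ⇒  15p = 8  ⇒  p = 8/15.

p = 8/15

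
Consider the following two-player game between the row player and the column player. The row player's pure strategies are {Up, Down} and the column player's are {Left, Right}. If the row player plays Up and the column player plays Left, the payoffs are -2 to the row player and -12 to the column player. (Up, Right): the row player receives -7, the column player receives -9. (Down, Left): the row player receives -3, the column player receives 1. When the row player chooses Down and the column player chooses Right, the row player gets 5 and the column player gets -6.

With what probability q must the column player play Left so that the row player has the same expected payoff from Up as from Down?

q = 12/13

For the row player to be willing to mix, the row player must be indifferent between Up and Down, which pins down the column player's mix.
  the row player's expected payoff from Up: q·(-2) + (1−q)·(-7) = 5q - 7
  the row player's expected payoff from Down: q·(-3) + (1−q)·5 = -8q + 5
  5q - 7 = -8q + 5  ⇒  13q = 12  ⇒  q = 12/13.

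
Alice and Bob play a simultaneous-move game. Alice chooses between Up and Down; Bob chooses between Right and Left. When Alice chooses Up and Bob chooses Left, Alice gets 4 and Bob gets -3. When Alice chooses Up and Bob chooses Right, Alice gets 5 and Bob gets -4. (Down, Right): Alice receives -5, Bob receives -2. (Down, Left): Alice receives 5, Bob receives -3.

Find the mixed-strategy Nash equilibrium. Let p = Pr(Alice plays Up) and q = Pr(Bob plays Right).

Set Bob's expected payoff from Right equal to that from Left:
  Bob's payoff from Right: p·(-4) + (1−p)·(-2) = -2p - 2
  Bob's payoff from Left: p·(-3) + (1−p)·(-3) = -3
  -2p - 2 = -3  ⇒  -2p = -1  ⇒  p = 1/2.
Set Alice's expected payoff from Up equal to that from Down:
  Alice's payoff from Up: q·5 + (1−q)·4 = q + 4
  Alice's payoff from Down: q·(-5) + (1−q)·5 = -10q + 5
  q + 4 = -10q + 5  ⇒  11q = 1  ⇒  q = 1/11.

p = 1/2, q = 1/11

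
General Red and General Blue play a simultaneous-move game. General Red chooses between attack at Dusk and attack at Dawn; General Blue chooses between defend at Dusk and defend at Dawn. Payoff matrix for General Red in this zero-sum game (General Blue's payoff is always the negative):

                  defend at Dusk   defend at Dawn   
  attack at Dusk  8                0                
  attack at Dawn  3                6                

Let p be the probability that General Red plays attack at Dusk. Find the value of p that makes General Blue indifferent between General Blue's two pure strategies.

General Red's mix must leave General Blue indifferent between defend at Dusk and defend at Dawn.
  General Blue's expected payoff from defend at Dusk: p·(-8) + (1−p)·(-3) = -5p - 3
  General Blue's expected payoff from defend at Dawn: p·0 + (1−p)·(-6) = 6p - 6
  -5p - 3 = 6p - 6  ⇒  -11p = -3  ⇒  p = 3/11.

p = 3/11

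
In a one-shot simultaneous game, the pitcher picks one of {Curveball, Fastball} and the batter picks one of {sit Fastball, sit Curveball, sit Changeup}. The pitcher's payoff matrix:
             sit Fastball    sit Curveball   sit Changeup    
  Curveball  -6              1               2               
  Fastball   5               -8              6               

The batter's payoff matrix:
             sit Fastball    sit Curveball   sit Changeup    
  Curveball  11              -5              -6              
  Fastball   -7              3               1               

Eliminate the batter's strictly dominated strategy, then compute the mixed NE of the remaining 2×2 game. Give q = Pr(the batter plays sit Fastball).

The batter's strategy sit Changeup is strictly dominated by sit Curveball: -5 > -6 and 3 > 1. Eliminate sit Changeup.
For the pitcher to be willing to mix, the pitcher must be indifferent between Curveball and Fastball, which pins down the batter's mix.
  the pitcher's payoff to Curveball: q·(-6) + (1−q)·1 = -7q + 1
  the pitcher's payoff to Fastball: q·5 + (1−q)·(-8) = 13q - 8
  -7q + 1 = 13q - 8  ⇒  -20q = -9  ⇒  q = 9/20.

q = 9/20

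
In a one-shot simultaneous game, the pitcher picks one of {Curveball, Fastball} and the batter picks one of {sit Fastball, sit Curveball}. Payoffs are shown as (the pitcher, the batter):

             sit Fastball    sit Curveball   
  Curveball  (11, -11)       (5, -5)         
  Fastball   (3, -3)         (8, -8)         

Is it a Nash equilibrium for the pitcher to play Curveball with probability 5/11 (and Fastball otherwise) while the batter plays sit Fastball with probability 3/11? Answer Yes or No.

Check the batter's indifference given the pitcher's mix p = 5/11:
  payoff from sit Fastball = -73/11; payoff from sit Curveball = -73/11 — equal.
Check the pitcher's indifference given the batter's mix q = 3/11:
  payoff from Curveball = 73/11; payoff from Fastball = 73/11 — equal.
Both players are indifferent, so neither can profitably deviate.

Yes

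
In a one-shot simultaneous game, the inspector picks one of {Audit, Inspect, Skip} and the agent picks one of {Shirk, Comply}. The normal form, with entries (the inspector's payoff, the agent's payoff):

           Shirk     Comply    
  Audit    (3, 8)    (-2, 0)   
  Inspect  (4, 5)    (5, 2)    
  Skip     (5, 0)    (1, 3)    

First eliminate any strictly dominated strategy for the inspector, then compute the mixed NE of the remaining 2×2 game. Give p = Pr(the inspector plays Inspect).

The inspector's strategy Audit is strictly dominated by Skip: 5 > 3 and 1 > -2. Eliminate Audit.
The agent's indifference between Shirk and Comply determines the inspector's mixing probability p:
  the agent's payoff from Shirk: p·5 + (1−p)·0 = 5p
  the agent's payoff from Comply: p·2 + (1−p)·3 = -p + 3
  5p = -p + 3  ⇒  6p = 3  ⇒  p = 1/2.

p = 1/2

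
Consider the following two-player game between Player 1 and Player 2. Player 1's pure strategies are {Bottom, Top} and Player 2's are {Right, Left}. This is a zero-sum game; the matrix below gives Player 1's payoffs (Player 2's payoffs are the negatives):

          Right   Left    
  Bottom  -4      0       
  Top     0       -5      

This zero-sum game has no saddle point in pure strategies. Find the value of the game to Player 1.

Set Player 1's expected payoff from Bottom equal to that from Top:
  Player 1's payoff from Bottom: q·(-4) + (1−q)·0 = -4q
  Player 1's payoff from Top: q·0 + (1−q)·(-5) = 5q - 5
  -4q = 5q - 5  ⇒  -9q = -5  ⇒  q = 5/9.
The value is Player 1's expected payoff against this mix (using Bottom): (5/9)·(-4) + (4/9)·0 = -20/9.

v = -20/9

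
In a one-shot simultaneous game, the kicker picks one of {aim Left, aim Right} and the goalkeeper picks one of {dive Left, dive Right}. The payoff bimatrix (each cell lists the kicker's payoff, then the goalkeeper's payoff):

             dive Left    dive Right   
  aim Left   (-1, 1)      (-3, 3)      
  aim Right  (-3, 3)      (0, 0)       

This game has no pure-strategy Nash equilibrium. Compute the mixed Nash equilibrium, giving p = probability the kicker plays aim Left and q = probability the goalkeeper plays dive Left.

p = 3/5, q = 3/5

For the goalkeeper to be willing to mix, the goalkeeper must be indifferent between dive Left and dive Right, which pins down the kicker's mix.
  the goalkeeper's payoff from dive Left: p·1 + (1−p)·3 = -2p + 3
  the goalkeeper's payoff from dive Right: p·3 + (1−p)·0 = 3p
  -2p + 3 = 3p  ⇒  -5p = -3  ⇒  p = 3/5.
Set the kicker's expected payoff from aim Left equal to that from aim Right:
  the kicker's expected payoff from aim Left: q·(-1) + (1−q)·(-3) = 2q - 3
  the kicker's expected payoff from aim Right: q·(-3) + (1−q)·0 = -3q
  2q - 3 = -3q  ⇒  5q = 3  ⇒  q = 3/5.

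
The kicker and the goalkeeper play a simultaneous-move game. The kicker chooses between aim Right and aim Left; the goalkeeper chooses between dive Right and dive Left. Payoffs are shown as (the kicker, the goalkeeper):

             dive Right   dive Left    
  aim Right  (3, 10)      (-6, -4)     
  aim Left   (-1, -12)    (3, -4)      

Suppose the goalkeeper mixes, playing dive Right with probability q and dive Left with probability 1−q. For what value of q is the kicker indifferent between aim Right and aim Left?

The goalkeeper's mix must leave the kicker indifferent between aim Right and aim Left.
  the kicker's expected payoff from aim Right: q·3 + (1−q)·(-6) = 9q - 6
  the kicker's expected payoff from aim Left: q·(-1) + (1−q)·3 = -4q + 3
  9q - 6 = -4q + 3  ⇒  13q = 9  ⇒  q = 9/13.

q = 9/13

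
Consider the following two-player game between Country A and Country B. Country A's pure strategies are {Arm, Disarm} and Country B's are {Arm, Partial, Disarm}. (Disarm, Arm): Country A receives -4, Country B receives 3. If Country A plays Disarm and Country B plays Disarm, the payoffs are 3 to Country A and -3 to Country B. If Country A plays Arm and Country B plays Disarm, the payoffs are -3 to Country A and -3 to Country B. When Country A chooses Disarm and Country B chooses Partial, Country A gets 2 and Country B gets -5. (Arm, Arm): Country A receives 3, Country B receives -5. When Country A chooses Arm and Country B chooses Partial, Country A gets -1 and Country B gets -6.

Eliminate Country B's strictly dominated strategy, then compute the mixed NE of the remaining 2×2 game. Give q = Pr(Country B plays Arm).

q = 6/13

Country B's strategy Partial is strictly dominated by Disarm: -3 > -6 and -3 > -5. Eliminate Partial.
Country A's indifference between Arm and Disarm determines Country B's mixing probability q:
  Country A's payoff from Arm: q·3 + (1−q)·(-3) = 6q - 3
  Country A's payoff from Disarm: q·(-4) + (1−q)·3 = -7q + 3
  6q - 3 = -7q + 3  ⇒  13q = 6  ⇒  q = 6/13.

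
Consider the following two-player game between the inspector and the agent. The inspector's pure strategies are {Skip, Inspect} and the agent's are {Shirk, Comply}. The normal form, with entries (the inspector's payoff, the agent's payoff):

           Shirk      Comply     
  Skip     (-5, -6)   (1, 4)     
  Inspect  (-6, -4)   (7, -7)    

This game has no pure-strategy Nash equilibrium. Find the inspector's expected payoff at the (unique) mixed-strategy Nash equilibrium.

The inspector's indifference between Skip and Inspect determines the agent's mixing probability q:
  the inspector's expected payoff from Skip: q·(-5) + (1−q)·1 = -6q + 1
  the inspector's expected payoff from Inspect: q·(-6) + (1−q)·7 = -13q + 7
  -6q + 1 = -13q + 7  ⇒  7q = 6  ⇒  q = 6/7.
At equilibrium the inspector is indifferent across rows, so the inspector's payoff equals the payoff from Skip: (6/7)·(-5) + (1/7)·1 = -29/7.

-29/7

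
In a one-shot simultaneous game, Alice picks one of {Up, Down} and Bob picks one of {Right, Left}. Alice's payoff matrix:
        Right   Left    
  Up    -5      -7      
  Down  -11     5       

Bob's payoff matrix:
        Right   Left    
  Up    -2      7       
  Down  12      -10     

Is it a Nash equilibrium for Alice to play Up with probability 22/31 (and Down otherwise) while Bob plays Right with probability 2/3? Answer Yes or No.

Yes

Check Bob's indifference given Alice's mix p = 22/31:
  payoff from Right = 64/31; payoff from Left = 64/31 — equal.
Check Alice's indifference given Bob's mix q = 2/3:
  payoff from Up = -17/3; payoff from Down = -17/3 — equal.
Both players are indifferent, so neither can profitably deviate.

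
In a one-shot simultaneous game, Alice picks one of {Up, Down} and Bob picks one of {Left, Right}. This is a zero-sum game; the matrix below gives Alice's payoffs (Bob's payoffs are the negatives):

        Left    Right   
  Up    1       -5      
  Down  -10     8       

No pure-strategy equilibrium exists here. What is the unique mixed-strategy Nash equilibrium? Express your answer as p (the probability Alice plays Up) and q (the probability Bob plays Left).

p = 3/4, q = 13/24

In a mixed equilibrium Bob is indifferent between Left and Right; this condition fixes p.
  Bob's expected payoff from Left: p·(-1) + (1−p)·10 = -11p + 10
  Bob's expected payoff from Right: p·5 + (1−p)·(-8) = 13p - 8
  -11p + 10 = 13p - 8  ⇒  -24p = -18  ⇒  p = 3/4.
Set Alice's expected payoff from Up equal to that from Down:
  Alice's payoff to Up: q·1 + (1−q)·(-5) = 6q - 5
  Alice's payoff to Down: q·(-10) + (1−q)·8 = -18q + 8
  6q - 5 = -18q + 8  ⇒  24q = 13  ⇒  q = 13/24.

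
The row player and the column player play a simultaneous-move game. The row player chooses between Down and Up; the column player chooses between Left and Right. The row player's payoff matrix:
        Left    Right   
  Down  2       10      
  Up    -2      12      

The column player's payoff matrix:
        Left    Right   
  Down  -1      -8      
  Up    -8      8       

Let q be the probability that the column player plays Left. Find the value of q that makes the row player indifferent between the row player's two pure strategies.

q = 1/3

Set the row player's expected payoff from Down equal to that from Up:
  the row player's expected payoff from Down: q·2 + (1−q)·10 = -8q + 10
  the row player's expected payoff from Up: q·(-2) + (1−q)·12 = -14q + 12
  -8q + 10 = -14q + 12  ⇒  6q = 2  ⇒  q = 1/3.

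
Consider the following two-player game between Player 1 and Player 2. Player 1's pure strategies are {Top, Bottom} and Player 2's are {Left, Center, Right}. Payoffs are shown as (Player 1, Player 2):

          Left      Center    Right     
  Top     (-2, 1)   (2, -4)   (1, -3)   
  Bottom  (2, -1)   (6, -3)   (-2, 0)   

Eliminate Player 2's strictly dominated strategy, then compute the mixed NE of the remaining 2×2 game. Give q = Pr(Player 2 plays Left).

Player 2's strategy Center is strictly dominated by Right: -3 > -4 and 0 > -3. Eliminate Center.
Player 2's mix must leave Player 1 indifferent between Top and Bottom.
  Player 1's expected payoff from Top: q·(-2) + (1−q)·1 = -3q + 1
  Player 1's expected payoff from Bottom: q·2 + (1−q)·(-2) = 4q - 2
  -3q + 1 = 4q - 2  ⇒  -7q = -3  ⇒  q = 3/7.

q = 3/7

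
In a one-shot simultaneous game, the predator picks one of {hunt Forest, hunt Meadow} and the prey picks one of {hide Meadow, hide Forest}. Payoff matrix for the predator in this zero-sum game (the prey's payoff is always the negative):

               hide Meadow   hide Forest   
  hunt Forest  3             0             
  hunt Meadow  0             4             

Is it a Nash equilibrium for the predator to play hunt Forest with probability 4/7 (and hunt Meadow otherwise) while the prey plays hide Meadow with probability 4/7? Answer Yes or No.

Check the prey's indifference given the predator's mix p = 4/7:
  payoff from hide Meadow = -12/7; payoff from hide Forest = -12/7 — equal.
Check the predator's indifference given the prey's mix q = 4/7:
  payoff from hunt Forest = 12/7; payoff from hunt Meadow = 12/7 — equal.
Both players are indifferent, so neither can profitably deviate.

Yes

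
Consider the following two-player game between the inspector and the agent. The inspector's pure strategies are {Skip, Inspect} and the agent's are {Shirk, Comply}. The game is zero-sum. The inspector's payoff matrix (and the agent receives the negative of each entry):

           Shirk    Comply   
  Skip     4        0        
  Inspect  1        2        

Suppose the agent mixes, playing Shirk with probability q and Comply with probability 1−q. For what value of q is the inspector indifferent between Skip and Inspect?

q = 2/5

In a mixed equilibrium the inspector is indifferent between Skip and Inspect; this condition fixes q.
  the inspector's expected payoff from Skip: q·4 + (1−q)·0 = 4q
  the inspector's expected payoff from Inspect: q·1 + (1−q)·2 = -q + 2
  4q = -q + 2  ⇒  5q = 2  ⇒  q = 2/5.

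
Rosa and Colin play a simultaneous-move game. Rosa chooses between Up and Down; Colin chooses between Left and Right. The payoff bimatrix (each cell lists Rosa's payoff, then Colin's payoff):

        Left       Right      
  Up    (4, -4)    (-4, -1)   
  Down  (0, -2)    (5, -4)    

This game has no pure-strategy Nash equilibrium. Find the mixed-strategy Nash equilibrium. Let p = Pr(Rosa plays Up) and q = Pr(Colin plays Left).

p = 2/5, q = 9/13

In a mixed equilibrium Colin is indifferent between Left and Right; this condition fixes p.
  Colin's expected payoff from Left: p·(-4) + (1−p)·(-2) = -2p - 2
  Colin's expected payoff from Right: p·(-1) + (1−p)·(-4) = 3p - 4
  -2p - 2 = 3p - 4  ⇒  -5p = -2  ⇒  p = 2/5.
For Rosa to be willing to mix, Rosa must be indifferent between Up and Down, which pins down Colin's mix.
  Rosa's payoff from Up: q·4 + (1−q)·(-4) = 8q - 4
  Rosa's payoff from Down: q·0 + (1−q)·5 = -5q + 5
  8q - 4 = -5q + 5  ⇒  13q = 9  ⇒  q = 9/13.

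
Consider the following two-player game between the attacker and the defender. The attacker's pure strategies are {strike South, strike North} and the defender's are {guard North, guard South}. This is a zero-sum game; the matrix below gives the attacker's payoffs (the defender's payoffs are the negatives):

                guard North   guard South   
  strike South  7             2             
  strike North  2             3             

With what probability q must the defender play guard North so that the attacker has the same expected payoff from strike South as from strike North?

For the attacker to be willing to mix, the attacker must be indifferent between strike South and strike North, which pins down the defender's mix.
  the attacker's payoff from strike South: q·7 + (1−q)·2 = 5q + 2
  the attacker's payoff from strike North: q·2 + (1−q)·3 = -q + 3
  5q + 2 = -q + 3  ⇒  6q = 1  ⇒  q = 1/6.

q = 1/6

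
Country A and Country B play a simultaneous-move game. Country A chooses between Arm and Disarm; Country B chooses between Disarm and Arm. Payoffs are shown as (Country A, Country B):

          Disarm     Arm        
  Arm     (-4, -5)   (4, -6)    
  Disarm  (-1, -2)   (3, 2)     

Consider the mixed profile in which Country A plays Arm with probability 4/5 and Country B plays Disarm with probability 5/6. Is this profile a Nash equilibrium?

No

Given Country B's mix q = 5/6, Country A's payoff from Arm is -8/3 but from Disarm is -1/3. Country A strictly prefers Disarm, so Country A would not mix.
So the proposed profile is not a Nash equilibrium.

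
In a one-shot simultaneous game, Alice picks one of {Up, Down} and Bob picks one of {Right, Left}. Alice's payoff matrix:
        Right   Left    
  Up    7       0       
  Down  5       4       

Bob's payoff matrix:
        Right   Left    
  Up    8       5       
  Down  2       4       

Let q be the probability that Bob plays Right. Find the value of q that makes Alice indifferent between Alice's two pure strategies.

q = 2/3

Alice's indifference between Up and Down determines Bob's mixing probability q:
  Alice's expected payoff from Up: q·7 + (1−q)·0 = 7q
  Alice's expected payoff from Down: q·5 + (1−q)·4 = q + 4
  7q = q + 4  ⇒  6q = 4  ⇒  q = 2/3.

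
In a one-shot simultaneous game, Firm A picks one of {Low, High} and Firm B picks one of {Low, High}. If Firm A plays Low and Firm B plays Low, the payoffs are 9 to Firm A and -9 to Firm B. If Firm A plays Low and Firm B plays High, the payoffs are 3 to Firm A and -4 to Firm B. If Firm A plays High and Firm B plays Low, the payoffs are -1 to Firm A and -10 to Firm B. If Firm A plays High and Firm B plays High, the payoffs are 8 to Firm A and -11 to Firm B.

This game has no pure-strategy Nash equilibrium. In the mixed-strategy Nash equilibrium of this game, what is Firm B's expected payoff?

-59/6

In a mixed equilibrium Firm B is indifferent between Low and High; this condition fixes p.
  Firm B's payoff from Low: p·(-9) + (1−p)·(-10) = p - 10
  Firm B's payoff from High: p·(-4) + (1−p)·(-11) = 7p - 11
  p - 10 = 7p - 11  ⇒  -6p = -1  ⇒  p = 1/6.
At equilibrium Firm B is indifferent across columns, so Firm B's payoff equals the payoff from Low: (1/6)·(-9) + (5/6)·(-10) = -59/6.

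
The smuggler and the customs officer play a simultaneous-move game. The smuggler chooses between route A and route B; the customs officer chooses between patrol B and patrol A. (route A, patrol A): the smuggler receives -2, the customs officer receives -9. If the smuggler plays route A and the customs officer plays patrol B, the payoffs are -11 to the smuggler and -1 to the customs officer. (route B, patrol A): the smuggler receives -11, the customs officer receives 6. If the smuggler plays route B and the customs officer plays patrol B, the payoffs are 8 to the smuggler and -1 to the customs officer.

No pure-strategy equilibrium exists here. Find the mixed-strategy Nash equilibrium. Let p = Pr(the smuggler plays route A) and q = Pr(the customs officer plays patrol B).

The smuggler's mix must leave the customs officer indifferent between patrol B and patrol A.
  the customs officer's payoff to patrol B: p·(-1) + (1−p)·(-1) = -1
  the customs officer's payoff to patrol A: p·(-9) + (1−p)·6 = -15p + 6
  -1 = -15p + 6  ⇒  15p = 7  ⇒  p = 7/15.
For the smuggler to be willing to mix, the smuggler must be indifferent between route A and route B, which pins down the customs officer's mix.
  the smuggler's payoff to route A: q·(-11) + (1−q)·(-2) = -9q - 2
  the smuggler's payoff to route B: q·8 + (1−q)·(-11) = 19q - 11
  -9q - 2 = 19q - 11  ⇒  -28q = -9  ⇒  q = 9/28.

p = 7/15, q = 9/28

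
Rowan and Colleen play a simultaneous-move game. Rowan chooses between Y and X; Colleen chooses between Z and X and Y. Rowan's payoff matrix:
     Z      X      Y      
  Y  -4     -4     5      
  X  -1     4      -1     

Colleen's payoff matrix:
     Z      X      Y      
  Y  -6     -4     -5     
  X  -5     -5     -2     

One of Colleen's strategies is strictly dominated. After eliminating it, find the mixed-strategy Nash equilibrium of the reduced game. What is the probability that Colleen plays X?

q = 3/7

Colleen's strategy Z is strictly dominated by Y: -5 > -6 and -2 > -5. Eliminate Z.
In a mixed equilibrium Rowan is indifferent between Y and X; this condition fixes q.
  Rowan's expected payoff from Y: q·(-4) + (1−q)·5 = -9q + 5
  Rowan's expected payoff from X: q·4 + (1−q)·(-1) = 5q - 1
  -9q + 5 = 5q - 1  ⇒  -14q = -6  ⇒  q = 3/7.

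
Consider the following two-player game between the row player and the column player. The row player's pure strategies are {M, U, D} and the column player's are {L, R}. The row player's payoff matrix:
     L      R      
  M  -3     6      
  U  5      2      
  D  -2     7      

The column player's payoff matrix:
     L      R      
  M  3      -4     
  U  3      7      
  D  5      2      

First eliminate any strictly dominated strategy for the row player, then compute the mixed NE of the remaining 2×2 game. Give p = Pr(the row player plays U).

p = 3/7

The row player's strategy M is strictly dominated by D: -2 > -3 and 7 > 6. Eliminate M.
In a mixed equilibrium the column player is indifferent between L and R; this condition fixes p.
  the column player's payoff to L: p·3 + (1−p)·5 = -2p + 5
  the column player's payoff to R: p·7 + (1−p)·2 = 5p + 2
  -2p + 5 = 5p + 2  ⇒  -7p = -3  ⇒  p = 3/7.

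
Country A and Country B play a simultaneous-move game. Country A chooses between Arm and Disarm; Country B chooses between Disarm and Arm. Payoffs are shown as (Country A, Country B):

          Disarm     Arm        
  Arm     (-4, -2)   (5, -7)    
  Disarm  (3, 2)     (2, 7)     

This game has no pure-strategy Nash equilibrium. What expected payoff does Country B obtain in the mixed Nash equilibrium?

For Country B to be willing to mix, Country B must be indifferent between Disarm and Arm, which pins down Country A's mix.
  Country B's payoff to Disarm: p·(-2) + (1−p)·2 = -4p + 2
  Country B's payoff to Arm: p·(-7) + (1−p)·7 = -14p + 7
  -4p + 2 = -14p + 7  ⇒  10p = 5  ⇒  p = 1/2.
At equilibrium Country B is indifferent across columns, so Country B's payoff equals the payoff from Disarm: (1/2)·(-2) + (1/2)·2 = 0.

0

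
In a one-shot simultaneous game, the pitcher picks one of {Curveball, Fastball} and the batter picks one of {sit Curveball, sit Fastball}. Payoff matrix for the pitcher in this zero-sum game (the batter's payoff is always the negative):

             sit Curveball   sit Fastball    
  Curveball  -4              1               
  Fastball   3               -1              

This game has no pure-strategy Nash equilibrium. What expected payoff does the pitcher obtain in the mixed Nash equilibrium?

-1/9

In a mixed equilibrium the pitcher is indifferent between Curveball and Fastball; this condition fixes q.
  the pitcher's payoff to Curveball: q·(-4) + (1−q)·1 = -5q + 1
  the pitcher's payoff to Fastball: q·3 + (1−q)·(-1) = 4q - 1
  -5q + 1 = 4q - 1  ⇒  -9q = -2  ⇒  q = 2/9.
At equilibrium the pitcher is indifferent across rows, so the pitcher's payoff equals the payoff from Curveball: (2/9)·(-4) + (7/9)·1 = -1/9.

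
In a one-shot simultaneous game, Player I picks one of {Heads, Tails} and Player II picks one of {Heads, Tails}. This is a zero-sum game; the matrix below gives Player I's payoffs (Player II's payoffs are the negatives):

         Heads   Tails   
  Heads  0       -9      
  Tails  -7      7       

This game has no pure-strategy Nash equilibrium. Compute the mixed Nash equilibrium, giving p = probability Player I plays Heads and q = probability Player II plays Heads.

For Player II to be willing to mix, Player II must be indifferent between Heads and Tails, which pins down Player I's mix.
  Player II's expected payoff from Heads: p·0 + (1−p)·7 = -7p + 7
  Player II's expected payoff from Tails: p·9 + (1−p)·(-7) = 16p - 7
  -7p + 7 = 16p - 7  ⇒  -23p = -14  ⇒  p = 14/23.
For Player I to be willing to mix, Player I must be indifferent between Heads and Tails, which pins down Player II's mix.
  Player I's payoff from Heads: q·0 + (1−q)·(-9) = 9q - 9
  Player I's payoff from Tails: q·(-7) + (1−q)·7 = -14q + 7
  9q - 9 = -14q + 7  ⇒  23q = 16  ⇒  q = 16/23.

p = 14/23, q = 16/23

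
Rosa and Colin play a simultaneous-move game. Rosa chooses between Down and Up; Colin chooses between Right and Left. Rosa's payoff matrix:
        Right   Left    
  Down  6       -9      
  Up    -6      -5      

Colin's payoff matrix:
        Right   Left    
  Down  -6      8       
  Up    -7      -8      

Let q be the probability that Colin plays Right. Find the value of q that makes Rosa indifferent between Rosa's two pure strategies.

q = 1/4

Rosa's indifference between Down and Up determines Colin's mixing probability q:
  Rosa's payoff from Down: q·6 + (1−q)·(-9) = 15q - 9
  Rosa's payoff from Up: q·(-6) + (1−q)·(-5) = -q - 5
  15q - 9 = -q - 5  ⇒  16q = 4  ⇒  q = 1/4.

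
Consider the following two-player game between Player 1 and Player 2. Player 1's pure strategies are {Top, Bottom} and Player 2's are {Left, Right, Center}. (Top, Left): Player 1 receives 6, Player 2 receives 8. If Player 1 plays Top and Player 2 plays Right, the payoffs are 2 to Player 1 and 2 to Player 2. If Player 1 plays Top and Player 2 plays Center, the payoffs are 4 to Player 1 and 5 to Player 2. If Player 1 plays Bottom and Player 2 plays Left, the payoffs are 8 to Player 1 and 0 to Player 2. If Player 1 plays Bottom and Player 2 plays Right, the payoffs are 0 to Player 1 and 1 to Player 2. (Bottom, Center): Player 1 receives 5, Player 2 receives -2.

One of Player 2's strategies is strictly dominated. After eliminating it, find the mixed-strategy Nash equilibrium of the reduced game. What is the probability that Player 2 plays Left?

q = 1/2

Player 2's strategy Center is strictly dominated by Left: 8 > 5 and 0 > -2. Eliminate Center.
For Player 1 to be willing to mix, Player 1 must be indifferent between Top and Bottom, which pins down Player 2's mix.
  Player 1's expected payoff from Top: q·6 + (1−q)·2 = 4q + 2
  Player 1's expected payoff from Bottom: q·8 + (1−q)·0 = 8q
  4q + 2 = 8q  ⇒  -4q = -2  ⇒  q = 1/2.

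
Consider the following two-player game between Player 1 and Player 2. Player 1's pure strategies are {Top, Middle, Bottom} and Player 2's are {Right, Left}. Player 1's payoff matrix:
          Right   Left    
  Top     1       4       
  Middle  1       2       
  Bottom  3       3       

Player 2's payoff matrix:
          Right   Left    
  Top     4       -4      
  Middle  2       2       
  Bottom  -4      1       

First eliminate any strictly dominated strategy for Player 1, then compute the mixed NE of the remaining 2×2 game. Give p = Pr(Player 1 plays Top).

p = 5/13

Player 1's strategy Middle is strictly dominated by Bottom: 3 > 1 and 3 > 2. Eliminate Middle.
In a mixed equilibrium Player 2 is indifferent between Right and Left; this condition fixes p.
  Player 2's payoff to Right: p·4 + (1−p)·(-4) = 8p - 4
  Player 2's payoff to Left: p·(-4) + (1−p)·1 = -5p + 1
  8p - 4 = -5p + 1  ⇒  13p = 5  ⇒  p = 5/13.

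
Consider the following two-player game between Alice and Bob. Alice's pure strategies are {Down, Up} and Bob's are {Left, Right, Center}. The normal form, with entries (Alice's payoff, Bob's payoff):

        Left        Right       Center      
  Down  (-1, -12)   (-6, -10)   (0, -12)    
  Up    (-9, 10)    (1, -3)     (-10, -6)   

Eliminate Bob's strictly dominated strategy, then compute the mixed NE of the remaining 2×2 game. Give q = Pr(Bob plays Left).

Bob's strategy Center is strictly dominated by Right: -10 > -12 and -3 > -6. Eliminate Center.
Set Alice's expected payoff from Down equal to that from Up:
  Alice's payoff to Down: q·(-1) + (1−q)·(-6) = 5q - 6
  Alice's payoff to Up: q·(-9) + (1−q)·1 = -10q + 1
  5q - 6 = -10q + 1  ⇒  15q = 7  ⇒  q = 7/15.

q = 7/15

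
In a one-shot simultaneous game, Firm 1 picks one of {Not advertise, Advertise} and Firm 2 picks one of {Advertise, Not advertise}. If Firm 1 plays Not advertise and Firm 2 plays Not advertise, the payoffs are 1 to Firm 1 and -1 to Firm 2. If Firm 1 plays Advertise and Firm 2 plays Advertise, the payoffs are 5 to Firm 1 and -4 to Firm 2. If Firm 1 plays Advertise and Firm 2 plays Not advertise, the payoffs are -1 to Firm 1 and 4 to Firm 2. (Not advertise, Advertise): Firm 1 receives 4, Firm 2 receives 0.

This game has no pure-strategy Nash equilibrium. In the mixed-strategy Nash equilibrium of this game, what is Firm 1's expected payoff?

In a mixed equilibrium Firm 1 is indifferent between Not advertise and Advertise; this condition fixes q.
  Firm 1's payoff to Not advertise: q·4 + (1−q)·1 = 3q + 1
  Firm 1's payoff to Advertise: q·5 + (1−q)·(-1) = 6q - 1
  3q + 1 = 6q - 1  ⇒  -3q = -2  ⇒  q = 2/3.
At equilibrium Firm 1 is indifferent across rows, so Firm 1's payoff equals the payoff from Not advertise: (2/3)·4 + (1/3)·1 = 3.

3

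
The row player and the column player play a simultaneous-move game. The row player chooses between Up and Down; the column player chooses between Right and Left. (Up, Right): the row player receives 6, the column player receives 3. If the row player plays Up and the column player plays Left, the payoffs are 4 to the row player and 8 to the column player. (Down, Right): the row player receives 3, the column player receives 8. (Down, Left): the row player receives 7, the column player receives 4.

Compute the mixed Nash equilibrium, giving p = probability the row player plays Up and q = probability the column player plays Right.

p = 4/9, q = 1/2

Set the column player's expected payoff from Right equal to that from Left:
  the column player's expected payoff from Right: p·3 + (1−p)·8 = -5p + 8
  the column player's expected payoff from Left: p·8 + (1−p)·4 = 4p + 4
  -5p + 8 = 4p + 4  ⇒  -9p = -4  ⇒  p = 4/9.
The column player's mix must leave the row player indifferent between Up and Down.
  the row player's payoff to Up: q·6 + (1−q)·4 = 2q + 4
  the row player's payoff to Down: q·3 + (1−q)·7 = -4q + 7
  2q + 4 = -4q + 7  ⇒  6q = 3  ⇒  q = 1/2.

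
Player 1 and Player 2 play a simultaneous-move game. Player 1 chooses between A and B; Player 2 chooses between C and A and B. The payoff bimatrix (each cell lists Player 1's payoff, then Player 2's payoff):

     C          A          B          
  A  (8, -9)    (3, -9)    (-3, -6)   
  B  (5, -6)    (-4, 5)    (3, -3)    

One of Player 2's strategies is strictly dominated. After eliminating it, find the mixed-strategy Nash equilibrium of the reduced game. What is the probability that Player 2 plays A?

q = 6/13

Player 2's strategy C is strictly dominated by B: -6 > -9 and -3 > -6. Eliminate C.
For Player 1 to be willing to mix, Player 1 must be indifferent between A and B, which pins down Player 2's mix.
  Player 1's payoff from A: q·3 + (1−q)·(-3) = 6q - 3
  Player 1's payoff from B: q·(-4) + (1−q)·3 = -7q + 3
  6q - 3 = -7q + 3  ⇒  13q = 6  ⇒  q = 6/13.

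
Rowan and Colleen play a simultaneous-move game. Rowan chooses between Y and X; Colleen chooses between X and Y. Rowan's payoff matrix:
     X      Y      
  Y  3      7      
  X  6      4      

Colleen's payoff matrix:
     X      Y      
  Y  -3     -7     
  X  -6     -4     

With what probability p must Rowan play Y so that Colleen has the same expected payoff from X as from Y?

p = 1/3

In a mixed equilibrium Colleen is indifferent between X and Y; this condition fixes p.
  Colleen's payoff from X: p·(-3) + (1−p)·(-6) = 3p - 6
  Colleen's payoff from Y: p·(-7) + (1−p)·(-4) = -3p - 4
  3p - 6 = -3p - 4  ⇒  6p = 2  ⇒  p = 1/3.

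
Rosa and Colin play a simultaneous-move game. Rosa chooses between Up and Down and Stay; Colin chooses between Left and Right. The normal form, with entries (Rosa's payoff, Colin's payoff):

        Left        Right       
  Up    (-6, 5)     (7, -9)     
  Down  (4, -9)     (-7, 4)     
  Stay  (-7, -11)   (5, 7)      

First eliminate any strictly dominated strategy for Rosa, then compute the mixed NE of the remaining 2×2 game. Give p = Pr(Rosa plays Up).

p = 13/27

Rosa's strategy Stay is strictly dominated by Up: -6 > -7 and 7 > 5. Eliminate Stay.
Rosa's mix must leave Colin indifferent between Left and Right.
  Colin's expected payoff from Left: p·5 + (1−p)·(-9) = 14p - 9
  Colin's expected payoff from Right: p·(-9) + (1−p)·4 = -13p + 4
  14p - 9 = -13p + 4  ⇒  27p = 13  ⇒  p = 13/27.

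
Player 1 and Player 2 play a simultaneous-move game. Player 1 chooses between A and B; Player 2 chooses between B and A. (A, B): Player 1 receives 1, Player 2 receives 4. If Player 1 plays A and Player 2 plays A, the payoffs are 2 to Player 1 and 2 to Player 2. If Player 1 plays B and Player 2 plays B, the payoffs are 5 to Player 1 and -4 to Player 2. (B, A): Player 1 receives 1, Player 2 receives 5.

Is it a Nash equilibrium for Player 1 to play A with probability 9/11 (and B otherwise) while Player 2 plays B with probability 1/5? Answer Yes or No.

Check Player 2's indifference given Player 1's mix p = 9/11:
  payoff from B = 28/11; payoff from A = 28/11 — equal.
Check Player 1's indifference given Player 2's mix q = 1/5:
  payoff from A = 9/5; payoff from B = 9/5 — equal.
Both players are indifferent, so neither can profitably deviate.

Yes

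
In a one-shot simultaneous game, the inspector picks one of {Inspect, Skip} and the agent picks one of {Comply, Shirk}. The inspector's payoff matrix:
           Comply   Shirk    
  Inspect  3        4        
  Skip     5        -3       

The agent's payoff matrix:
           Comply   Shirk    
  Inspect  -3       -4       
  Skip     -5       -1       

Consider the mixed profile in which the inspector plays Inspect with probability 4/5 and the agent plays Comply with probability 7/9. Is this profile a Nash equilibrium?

Check the agent's indifference given the inspector's mix p = 4/5:
  payoff from Comply = -17/5; payoff from Shirk = -17/5 — equal.
Check the inspector's indifference given the agent's mix q = 7/9:
  payoff from Inspect = 29/9; payoff from Skip = 29/9 — equal.
Both players are indifferent, so neither can profitably deviate.

Yes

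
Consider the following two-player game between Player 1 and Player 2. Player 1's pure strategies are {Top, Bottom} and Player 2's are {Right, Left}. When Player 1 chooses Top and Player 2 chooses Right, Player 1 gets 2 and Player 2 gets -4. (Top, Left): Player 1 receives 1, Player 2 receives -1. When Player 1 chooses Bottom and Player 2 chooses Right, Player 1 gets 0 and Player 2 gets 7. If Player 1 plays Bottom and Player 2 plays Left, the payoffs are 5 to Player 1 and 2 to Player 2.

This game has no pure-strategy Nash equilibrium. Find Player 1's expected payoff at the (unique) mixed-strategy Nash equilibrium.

5/3

In a mixed equilibrium Player 1 is indifferent between Top and Bottom; this condition fixes q.
  Player 1's expected payoff from Top: q·2 + (1−q)·1 = q + 1
  Player 1's expected payoff from Bottom: q·0 + (1−q)·5 = -5q + 5
  q + 1 = -5q + 5  ⇒  6q = 4  ⇒  q = 2/3.
At equilibrium Player 1 is indifferent across rows, so Player 1's payoff equals the payoff from Top: (2/3)·2 + (1/3)·1 = 5/3.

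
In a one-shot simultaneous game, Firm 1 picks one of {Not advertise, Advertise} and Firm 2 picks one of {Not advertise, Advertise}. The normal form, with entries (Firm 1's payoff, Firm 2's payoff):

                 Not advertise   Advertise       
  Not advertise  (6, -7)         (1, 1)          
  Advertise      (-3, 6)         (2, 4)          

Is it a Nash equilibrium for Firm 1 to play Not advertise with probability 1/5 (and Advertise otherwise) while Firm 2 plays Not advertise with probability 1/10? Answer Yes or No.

Check Firm 2's indifference given Firm 1's mix p = 1/5:
  payoff from Not advertise = 17/5; payoff from Advertise = 17/5 — equal.
Check Firm 1's indifference given Firm 2's mix q = 1/10:
  payoff from Not advertise = 3/2; payoff from Advertise = 3/2 — equal.
Both players are indifferent, so neither can profitably deviate.

Yes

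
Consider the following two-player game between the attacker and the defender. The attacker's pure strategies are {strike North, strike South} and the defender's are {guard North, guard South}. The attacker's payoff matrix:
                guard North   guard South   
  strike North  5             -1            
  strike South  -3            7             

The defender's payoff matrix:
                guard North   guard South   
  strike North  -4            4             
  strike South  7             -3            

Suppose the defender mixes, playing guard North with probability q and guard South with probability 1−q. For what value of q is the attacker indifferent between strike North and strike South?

q = 1/2

For the attacker to be willing to mix, the attacker must be indifferent between strike North and strike South, which pins down the defender's mix.
  the attacker's payoff from strike North: q·5 + (1−q)·(-1) = 6q - 1
  the attacker's payoff from strike South: q·(-3) + (1−q)·7 = -10q + 7
  6q - 1 = -10q + 7  ⇒  16q = 8  ⇒  q = 1/2.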